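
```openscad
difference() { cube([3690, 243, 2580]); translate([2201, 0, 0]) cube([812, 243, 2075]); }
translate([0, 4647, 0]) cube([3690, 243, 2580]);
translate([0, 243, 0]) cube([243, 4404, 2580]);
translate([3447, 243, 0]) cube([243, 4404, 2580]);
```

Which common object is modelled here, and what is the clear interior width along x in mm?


A single room. The interior width is 3204 mm.

Four walls enclosing a rectangle with a door in the front wall — a room. Outside width 3690 minus two 243 mm walls gives 3204 mm.


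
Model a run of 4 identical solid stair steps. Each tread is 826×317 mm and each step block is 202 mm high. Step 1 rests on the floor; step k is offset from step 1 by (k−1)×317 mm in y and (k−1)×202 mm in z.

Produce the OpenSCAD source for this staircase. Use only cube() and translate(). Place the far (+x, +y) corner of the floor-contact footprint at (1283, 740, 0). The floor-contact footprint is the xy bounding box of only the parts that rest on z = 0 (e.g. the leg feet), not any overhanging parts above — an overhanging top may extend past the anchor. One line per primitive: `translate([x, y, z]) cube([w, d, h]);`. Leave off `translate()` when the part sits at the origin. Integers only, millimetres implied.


translate([457, 423, 0]) cube([826, 317, 202]);
translate([457, 740, 202]) cube([826, 317, 202]);
translate([457, 1057, 404]) cube([826, 317, 202]);
translate([457, 1374, 606]) cube([826, 317, 202]);


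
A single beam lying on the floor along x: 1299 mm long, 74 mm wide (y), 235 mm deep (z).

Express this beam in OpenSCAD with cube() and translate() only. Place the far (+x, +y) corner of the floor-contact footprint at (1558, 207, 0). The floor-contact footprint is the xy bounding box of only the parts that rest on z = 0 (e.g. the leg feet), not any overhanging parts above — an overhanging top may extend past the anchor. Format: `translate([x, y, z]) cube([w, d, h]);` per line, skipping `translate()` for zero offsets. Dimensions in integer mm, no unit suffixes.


translate([259, 133, 0]) cube([1299, 74, 235]);


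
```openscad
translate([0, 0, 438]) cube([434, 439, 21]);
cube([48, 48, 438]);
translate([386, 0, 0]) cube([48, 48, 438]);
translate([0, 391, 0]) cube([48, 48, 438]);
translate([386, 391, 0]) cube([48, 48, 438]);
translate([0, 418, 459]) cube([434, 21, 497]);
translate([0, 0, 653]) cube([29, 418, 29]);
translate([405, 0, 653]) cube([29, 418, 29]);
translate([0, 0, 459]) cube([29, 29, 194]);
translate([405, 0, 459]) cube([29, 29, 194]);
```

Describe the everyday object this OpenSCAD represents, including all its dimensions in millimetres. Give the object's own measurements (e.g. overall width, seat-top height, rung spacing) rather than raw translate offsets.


A chair. The seat is a 434×439×21 mm slab with its top at z = 459 mm, on four 48×48 mm corner legs (flush with the seat edges, standing on z = 0). A flat backrest 21 mm thick, 497 mm tall, spans the full seat width and rises from the seat top along its +y edge, rear face flush with the rear of the seat. Two armrests of 29×29 mm section run along each side from the seat's front edge to the front of the backrest, top faces 223 mm above the seat top and outer faces flush with the seat's x-edges; a 29×29 mm post under the front of each armrest stands on the seat at the front corner.


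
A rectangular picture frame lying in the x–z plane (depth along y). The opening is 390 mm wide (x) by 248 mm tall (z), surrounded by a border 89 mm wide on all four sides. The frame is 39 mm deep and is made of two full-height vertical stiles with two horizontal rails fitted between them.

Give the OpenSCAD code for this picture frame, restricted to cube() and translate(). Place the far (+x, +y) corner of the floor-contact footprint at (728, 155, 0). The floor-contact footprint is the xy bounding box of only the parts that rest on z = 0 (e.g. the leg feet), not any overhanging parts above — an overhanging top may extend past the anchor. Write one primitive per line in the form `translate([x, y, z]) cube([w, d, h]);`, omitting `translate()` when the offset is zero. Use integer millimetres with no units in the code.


translate([160, 116, 0]) cube([89, 39, 426]);
translate([639, 116, 0]) cube([89, 39, 426]);
translate([249, 116, 0]) cube([390, 39, 89]);
translate([249, 116, 337]) cube([390, 39, 89]);


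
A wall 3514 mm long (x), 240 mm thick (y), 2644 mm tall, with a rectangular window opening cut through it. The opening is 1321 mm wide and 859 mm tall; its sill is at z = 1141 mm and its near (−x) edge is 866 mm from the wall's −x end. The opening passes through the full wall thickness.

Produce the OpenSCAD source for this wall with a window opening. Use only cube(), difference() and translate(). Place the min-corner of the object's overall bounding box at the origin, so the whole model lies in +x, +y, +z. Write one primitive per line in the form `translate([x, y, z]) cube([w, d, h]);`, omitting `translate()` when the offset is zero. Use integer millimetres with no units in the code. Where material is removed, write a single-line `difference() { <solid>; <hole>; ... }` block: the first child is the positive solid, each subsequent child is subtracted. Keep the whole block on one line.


difference() { cube([3514, 240, 2644]); translate([866, 0, 1141]) cube([1321, 240, 859]); }


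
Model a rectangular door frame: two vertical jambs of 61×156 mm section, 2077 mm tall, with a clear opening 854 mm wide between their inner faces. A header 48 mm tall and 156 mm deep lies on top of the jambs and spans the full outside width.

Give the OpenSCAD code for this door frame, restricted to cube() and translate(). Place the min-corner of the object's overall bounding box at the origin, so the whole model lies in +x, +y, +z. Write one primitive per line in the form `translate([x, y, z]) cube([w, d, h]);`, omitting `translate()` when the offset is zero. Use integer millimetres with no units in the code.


cube([61, 156, 2077]);
translate([915, 0, 0]) cube([61, 156, 2077]);
translate([0, 0, 2077]) cube([976, 156, 48]);


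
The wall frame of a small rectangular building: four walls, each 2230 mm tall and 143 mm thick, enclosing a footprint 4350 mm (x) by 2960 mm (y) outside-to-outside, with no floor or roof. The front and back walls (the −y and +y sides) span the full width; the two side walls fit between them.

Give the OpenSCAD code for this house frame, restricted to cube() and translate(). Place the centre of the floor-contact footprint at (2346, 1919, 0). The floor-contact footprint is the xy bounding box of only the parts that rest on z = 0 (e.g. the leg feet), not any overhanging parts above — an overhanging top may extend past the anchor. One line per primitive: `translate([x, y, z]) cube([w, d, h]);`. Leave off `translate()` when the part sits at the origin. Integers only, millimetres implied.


translate([171, 439, 0]) cube([4350, 143, 2230]);
translate([171, 3256, 0]) cube([4350, 143, 2230]);
translate([171, 582, 0]) cube([143, 2674, 2230]);
translate([4378, 582, 0]) cube([143, 2674, 2230]);


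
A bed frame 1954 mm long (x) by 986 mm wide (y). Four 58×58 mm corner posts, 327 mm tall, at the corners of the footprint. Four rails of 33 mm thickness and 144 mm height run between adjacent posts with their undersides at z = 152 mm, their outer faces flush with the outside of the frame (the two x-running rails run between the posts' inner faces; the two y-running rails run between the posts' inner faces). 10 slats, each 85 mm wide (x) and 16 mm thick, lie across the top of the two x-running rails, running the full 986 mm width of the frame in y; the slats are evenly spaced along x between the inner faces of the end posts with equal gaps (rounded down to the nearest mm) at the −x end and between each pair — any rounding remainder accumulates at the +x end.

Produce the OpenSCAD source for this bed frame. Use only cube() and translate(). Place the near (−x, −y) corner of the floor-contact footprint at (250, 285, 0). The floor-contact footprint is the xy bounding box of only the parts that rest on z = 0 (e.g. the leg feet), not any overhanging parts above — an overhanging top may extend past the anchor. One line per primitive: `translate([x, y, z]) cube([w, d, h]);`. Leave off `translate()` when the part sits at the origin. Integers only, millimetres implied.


translate([250, 285, 0]) cube([58, 58, 327]);
translate([250, 1213, 0]) cube([58, 58, 327]);
translate([2146, 285, 0]) cube([58, 58, 327]);
translate([2146, 1213, 0]) cube([58, 58, 327]);
translate([308, 285, 152]) cube([1838, 33, 144]);
translate([308, 1238, 152]) cube([1838, 33, 144]);
translate([250, 343, 152]) cube([33, 870, 144]);
translate([2171, 343, 152]) cube([33, 870, 144]);
translate([397, 285, 296]) cube([85, 986, 16]);
translate([571, 285, 296]) cube([85, 986, 16]);
translate([745, 285, 296]) cube([85, 986, 16]);
translate([919, 285, 296]) cube([85, 986, 16]);
translate([1093, 285, 296]) cube([85, 986, 16]);
translate([1267, 285, 296]) cube([85, 986, 16]);
translate([1441, 285, 296]) cube([85, 986, 16]);
translate([1615, 285, 296]) cube([85, 986, 16]);
translate([1789, 285, 296]) cube([85, 986, 16]);
translate([1963, 285, 296]) cube([85, 986, 16]);


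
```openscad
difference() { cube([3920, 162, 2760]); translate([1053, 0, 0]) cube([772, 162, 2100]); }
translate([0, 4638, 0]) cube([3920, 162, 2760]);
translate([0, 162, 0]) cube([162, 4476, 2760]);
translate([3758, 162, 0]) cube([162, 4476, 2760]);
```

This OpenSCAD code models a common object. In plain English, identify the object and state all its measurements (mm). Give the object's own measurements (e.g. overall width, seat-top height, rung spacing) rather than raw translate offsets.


A single room: four walls, each 2760 mm tall and 162 mm thick, enclosing an outside footprint 3920×4800 mm (x × y), no floor or roof. The front and back walls (−y and +y sides) run the full x-width; the side walls fit between their inner faces. A door opening 772 mm wide and 2100 mm tall is cut through the front wall from the floor up, its −x edge 1053 mm from the wall's −x end.


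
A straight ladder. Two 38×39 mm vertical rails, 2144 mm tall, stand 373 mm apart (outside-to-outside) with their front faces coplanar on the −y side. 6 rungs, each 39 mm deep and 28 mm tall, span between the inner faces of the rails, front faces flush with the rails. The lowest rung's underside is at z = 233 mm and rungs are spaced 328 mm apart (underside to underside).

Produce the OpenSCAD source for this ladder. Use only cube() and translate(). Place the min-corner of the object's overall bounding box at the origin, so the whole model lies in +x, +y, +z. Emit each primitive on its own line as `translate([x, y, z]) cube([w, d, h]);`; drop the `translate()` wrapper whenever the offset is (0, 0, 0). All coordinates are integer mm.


cube([38, 39, 2144]);
translate([335, 0, 0]) cube([38, 39, 2144]);
translate([38, 0, 233]) cube([297, 39, 28]);
translate([38, 0, 561]) cube([297, 39, 28]);
translate([38, 0, 889]) cube([297, 39, 28]);
translate([38, 0, 1217]) cube([297, 39, 28]);
translate([38, 0, 1545]) cube([297, 39, 28]);
translate([38, 0, 1873]) cube([297, 39, 28]);


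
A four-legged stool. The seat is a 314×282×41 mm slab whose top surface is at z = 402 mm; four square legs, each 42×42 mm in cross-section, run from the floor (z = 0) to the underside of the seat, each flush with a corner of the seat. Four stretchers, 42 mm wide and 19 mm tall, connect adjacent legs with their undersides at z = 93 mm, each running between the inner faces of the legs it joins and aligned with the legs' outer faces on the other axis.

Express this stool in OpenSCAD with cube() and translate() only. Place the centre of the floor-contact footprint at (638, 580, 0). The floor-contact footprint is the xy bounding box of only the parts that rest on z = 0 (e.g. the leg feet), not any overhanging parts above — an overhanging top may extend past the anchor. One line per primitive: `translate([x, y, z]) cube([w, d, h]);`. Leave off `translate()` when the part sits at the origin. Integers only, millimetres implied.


translate([481, 439, 361]) cube([314, 282, 41]);
translate([481, 439, 0]) cube([42, 42, 361]);
translate([753, 439, 0]) cube([42, 42, 361]);
translate([481, 679, 0]) cube([42, 42, 361]);
translate([753, 679, 0]) cube([42, 42, 361]);
translate([523, 439, 93]) cube([230, 42, 19]);
translate([523, 679, 93]) cube([230, 42, 19]);
translate([481, 481, 93]) cube([42, 198, 19]);
translate([753, 481, 93]) cube([42, 198, 19]);


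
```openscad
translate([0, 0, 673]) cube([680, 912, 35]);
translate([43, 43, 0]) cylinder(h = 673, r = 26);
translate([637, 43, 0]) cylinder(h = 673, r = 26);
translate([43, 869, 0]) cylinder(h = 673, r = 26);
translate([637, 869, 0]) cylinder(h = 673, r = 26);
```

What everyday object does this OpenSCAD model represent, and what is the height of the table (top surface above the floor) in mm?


A table. The table height is 708 mm.

A 680×912×35 slab sits at z = 673 on four Ø52 mm round legs — a table. The top surface is at 673 + 35 = 708 mm.


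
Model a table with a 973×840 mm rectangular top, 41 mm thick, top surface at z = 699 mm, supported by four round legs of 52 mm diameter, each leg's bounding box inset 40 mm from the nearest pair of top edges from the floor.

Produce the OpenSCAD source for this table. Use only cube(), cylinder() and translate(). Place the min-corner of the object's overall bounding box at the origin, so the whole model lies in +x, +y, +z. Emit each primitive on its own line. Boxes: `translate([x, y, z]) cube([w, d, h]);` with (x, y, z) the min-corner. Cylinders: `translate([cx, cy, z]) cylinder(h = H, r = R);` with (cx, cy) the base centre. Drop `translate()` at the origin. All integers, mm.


// leg_h = 699 - 41 = 658
translate([0, 0, 658]) cube([973, 840, 41]);
translate([66, 66, 0]) cylinder(h = 658, r = 26);
translate([907, 66, 0]) cylinder(h = 658, r = 26);
translate([66, 774, 0]) cylinder(h = 658, r = 26);
translate([907, 774, 0]) cylinder(h = 658, r = 26);


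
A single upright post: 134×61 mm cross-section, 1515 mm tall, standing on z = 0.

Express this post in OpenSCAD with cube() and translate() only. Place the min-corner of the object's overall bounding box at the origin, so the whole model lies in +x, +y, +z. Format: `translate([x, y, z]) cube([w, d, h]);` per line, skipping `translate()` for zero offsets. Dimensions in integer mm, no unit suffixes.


cube([134, 61, 1515]);


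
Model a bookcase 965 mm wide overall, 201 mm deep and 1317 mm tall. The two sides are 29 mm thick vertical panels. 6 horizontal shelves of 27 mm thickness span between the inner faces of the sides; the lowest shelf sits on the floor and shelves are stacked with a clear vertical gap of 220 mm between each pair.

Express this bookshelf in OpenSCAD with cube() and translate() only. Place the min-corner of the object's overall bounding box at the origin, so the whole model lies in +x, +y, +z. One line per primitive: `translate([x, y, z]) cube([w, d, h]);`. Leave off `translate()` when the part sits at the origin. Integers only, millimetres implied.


cube([29, 201, 1317]);
translate([936, 0, 0]) cube([29, 201, 1317]);
translate([29, 0, 0]) cube([907, 201, 27]);
translate([29, 0, 247]) cube([907, 201, 27]);
translate([29, 0, 494]) cube([907, 201, 27]);
translate([29, 0, 741]) cube([907, 201, 27]);
translate([29, 0, 988]) cube([907, 201, 27]);
translate([29, 0, 1235]) cube([907, 201, 27]);


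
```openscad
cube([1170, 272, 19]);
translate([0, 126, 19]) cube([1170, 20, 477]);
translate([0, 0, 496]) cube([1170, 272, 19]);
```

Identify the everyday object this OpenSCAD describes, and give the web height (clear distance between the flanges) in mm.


An I-beam. The web height is 477 mm.

Two wide flanges with a thin centred web — an I-beam. Overall 515 mm minus two 19 mm flanges gives a web of 515 − 2·19 = 477 mm.


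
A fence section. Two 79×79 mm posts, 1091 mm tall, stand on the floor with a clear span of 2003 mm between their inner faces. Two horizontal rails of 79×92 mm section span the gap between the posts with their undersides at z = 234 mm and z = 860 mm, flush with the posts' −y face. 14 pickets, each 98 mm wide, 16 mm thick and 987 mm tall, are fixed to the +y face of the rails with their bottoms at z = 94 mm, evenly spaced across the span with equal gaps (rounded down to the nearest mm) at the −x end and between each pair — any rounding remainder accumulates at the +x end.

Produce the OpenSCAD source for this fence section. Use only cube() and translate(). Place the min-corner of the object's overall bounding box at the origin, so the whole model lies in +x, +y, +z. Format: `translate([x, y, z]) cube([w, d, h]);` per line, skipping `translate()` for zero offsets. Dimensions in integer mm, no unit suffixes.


cube([79, 79, 1091]);
translate([2082, 0, 0]) cube([79, 79, 1091]);
translate([79, 0, 234]) cube([2003, 79, 92]);
translate([79, 0, 860]) cube([2003, 79, 92]);
translate([121, 79, 94]) cube([98, 16, 987]);
translate([261, 79, 94]) cube([98, 16, 987]);
translate([401, 79, 94]) cube([98, 16, 987]);
translate([541, 79, 94]) cube([98, 16, 987]);
translate([681, 79, 94]) cube([98, 16, 987]);
translate([821, 79, 94]) cube([98, 16, 987]);
translate([961, 79, 94]) cube([98, 16, 987]);
translate([1101, 79, 94]) cube([98, 16, 987]);
translate([1241, 79, 94]) cube([98, 16, 987]);
translate([1381, 79, 94]) cube([98, 16, 987]);
translate([1521, 79, 94]) cube([98, 16, 987]);
translate([1661, 79, 94]) cube([98, 16, 987]);
translate([1801, 79, 94]) cube([98, 16, 987]);
translate([1941, 79, 94]) cube([98, 16, 987]);


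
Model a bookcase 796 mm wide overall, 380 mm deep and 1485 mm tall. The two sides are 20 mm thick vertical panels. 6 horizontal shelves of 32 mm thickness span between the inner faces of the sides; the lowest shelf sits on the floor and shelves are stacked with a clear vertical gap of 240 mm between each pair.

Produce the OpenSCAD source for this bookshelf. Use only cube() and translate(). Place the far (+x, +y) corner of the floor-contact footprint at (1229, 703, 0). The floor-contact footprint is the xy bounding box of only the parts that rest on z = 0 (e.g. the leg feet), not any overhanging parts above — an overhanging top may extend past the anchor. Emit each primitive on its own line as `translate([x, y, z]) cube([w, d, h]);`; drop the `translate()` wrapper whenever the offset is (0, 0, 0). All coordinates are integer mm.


translate([433, 323, 0]) cube([20, 380, 1485]);
translate([1209, 323, 0]) cube([20, 380, 1485]);
translate([453, 323, 0]) cube([756, 380, 32]);
translate([453, 323, 272]) cube([756, 380, 32]);
translate([453, 323, 544]) cube([756, 380, 32]);
translate([453, 323, 816]) cube([756, 380, 32]);
translate([453, 323, 1088]) cube([756, 380, 32]);
translate([453, 323, 1360]) cube([756, 380, 32]);


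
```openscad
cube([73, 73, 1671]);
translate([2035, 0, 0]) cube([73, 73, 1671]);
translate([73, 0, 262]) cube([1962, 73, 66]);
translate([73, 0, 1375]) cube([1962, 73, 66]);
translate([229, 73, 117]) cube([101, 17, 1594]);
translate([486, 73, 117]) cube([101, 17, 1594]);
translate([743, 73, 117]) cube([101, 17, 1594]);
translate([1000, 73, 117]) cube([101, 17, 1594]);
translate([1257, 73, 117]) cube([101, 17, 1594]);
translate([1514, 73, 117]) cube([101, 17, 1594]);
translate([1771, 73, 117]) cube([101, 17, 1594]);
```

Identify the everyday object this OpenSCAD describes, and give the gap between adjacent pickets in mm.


A fence section. The picket gap is 156 mm.

Two posts, two rails, 7 pickets — a fence section. Span 1962 mm holds 7 pickets of 101 mm with 8 equal gaps: ⌊(1962 − 7·101) / 8⌋ = 156 mm.


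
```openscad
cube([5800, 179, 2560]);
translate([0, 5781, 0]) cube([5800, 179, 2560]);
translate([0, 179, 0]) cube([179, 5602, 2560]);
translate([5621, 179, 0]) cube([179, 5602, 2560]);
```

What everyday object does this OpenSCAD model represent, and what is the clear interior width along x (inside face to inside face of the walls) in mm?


A house (or room) frame. The interior width is 5442 mm.

Four 2560 mm walls enclosing a rectangle with no floor or roof — a room or house frame. Outside width is 5800 mm and wall thickness is 179 mm, so the interior width is 5800 − 2 × 179 = 5442 mm.


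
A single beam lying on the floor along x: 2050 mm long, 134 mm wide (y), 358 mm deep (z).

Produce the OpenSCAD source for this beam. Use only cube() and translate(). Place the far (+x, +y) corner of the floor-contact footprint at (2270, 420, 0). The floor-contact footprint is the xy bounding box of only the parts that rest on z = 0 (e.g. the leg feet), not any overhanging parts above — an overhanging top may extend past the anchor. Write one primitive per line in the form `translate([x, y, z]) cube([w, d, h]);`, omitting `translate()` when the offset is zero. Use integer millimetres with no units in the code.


translate([220, 286, 0]) cube([2050, 134, 358]);


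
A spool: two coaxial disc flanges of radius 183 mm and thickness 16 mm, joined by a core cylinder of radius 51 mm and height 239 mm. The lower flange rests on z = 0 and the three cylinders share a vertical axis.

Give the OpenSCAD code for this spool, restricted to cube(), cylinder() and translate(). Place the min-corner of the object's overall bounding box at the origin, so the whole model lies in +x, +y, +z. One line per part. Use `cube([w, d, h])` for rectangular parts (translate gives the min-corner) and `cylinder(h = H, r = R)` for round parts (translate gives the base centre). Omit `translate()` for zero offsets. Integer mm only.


translate([183, 183, 0]) cylinder(h = 16, r = 183);
translate([183, 183, 16]) cylinder(h = 239, r = 51);
translate([183, 183, 255]) cylinder(h = 16, r = 183);


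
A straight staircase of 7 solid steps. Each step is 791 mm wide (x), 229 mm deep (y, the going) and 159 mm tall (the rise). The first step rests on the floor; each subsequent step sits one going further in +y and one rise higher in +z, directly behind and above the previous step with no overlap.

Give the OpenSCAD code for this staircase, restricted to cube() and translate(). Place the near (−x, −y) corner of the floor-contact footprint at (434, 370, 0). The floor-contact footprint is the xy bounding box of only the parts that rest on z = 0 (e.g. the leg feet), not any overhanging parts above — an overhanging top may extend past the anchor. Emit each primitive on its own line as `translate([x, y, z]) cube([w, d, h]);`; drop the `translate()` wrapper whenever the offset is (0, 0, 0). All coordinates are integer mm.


translate([434, 370, 0]) cube([791, 229, 159]);
translate([434, 599, 159]) cube([791, 229, 159]);
translate([434, 828, 318]) cube([791, 229, 159]);
translate([434, 1057, 477]) cube([791, 229, 159]);
translate([434, 1286, 636]) cube([791, 229, 159]);
translate([434, 1515, 795]) cube([791, 229, 159]);
translate([434, 1744, 954]) cube([791, 229, 159]);


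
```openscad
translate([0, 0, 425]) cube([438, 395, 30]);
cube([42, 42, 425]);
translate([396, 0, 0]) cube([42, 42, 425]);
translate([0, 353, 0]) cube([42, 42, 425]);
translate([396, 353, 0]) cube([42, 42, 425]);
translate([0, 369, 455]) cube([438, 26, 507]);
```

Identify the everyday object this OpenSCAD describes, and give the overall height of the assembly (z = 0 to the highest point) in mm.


A chair. The overall height is 962 mm.

A slab on four corner posts with a tall panel at the back — a chair. The seat slab sits at z = 425 with thickness 30, and the 507 mm backrest starts at the seat top, so the overall height is 425 + 30 + 507 = 962 mm.


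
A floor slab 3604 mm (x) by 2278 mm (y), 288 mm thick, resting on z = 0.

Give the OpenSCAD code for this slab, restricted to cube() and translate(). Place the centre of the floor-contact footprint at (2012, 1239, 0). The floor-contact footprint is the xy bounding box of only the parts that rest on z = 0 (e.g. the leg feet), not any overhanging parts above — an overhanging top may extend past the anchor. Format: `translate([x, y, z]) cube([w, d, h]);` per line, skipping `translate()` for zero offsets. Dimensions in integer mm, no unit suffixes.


translate([210, 100, 0]) cube([3604, 2278, 288]);


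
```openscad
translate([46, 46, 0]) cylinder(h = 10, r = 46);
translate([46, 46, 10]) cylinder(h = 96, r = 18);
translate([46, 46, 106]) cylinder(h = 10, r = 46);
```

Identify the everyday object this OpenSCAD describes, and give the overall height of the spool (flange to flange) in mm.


A spool. The overall height is 116 mm.

Three coaxial cylinders, large–small–large — a spool. Two 10 mm flanges and a 96 mm core give 10 + 96 + 10 = 116 mm.


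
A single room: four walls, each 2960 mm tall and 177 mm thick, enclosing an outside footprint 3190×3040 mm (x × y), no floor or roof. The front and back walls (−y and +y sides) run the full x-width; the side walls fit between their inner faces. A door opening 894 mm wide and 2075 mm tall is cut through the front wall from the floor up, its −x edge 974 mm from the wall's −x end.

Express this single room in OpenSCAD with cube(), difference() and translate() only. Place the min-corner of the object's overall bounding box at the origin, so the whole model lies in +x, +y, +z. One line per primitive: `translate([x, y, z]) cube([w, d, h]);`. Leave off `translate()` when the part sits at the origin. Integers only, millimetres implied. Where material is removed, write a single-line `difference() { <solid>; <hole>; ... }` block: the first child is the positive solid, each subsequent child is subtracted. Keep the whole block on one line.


difference() { cube([3190, 177, 2960]); translate([974, 0, 0]) cube([894, 177, 2075]); }
translate([0, 2863, 0]) cube([3190, 177, 2960]);
translate([0, 177, 0]) cube([177, 2686, 2960]);
translate([3013, 177, 0]) cube([177, 2686, 2960]);


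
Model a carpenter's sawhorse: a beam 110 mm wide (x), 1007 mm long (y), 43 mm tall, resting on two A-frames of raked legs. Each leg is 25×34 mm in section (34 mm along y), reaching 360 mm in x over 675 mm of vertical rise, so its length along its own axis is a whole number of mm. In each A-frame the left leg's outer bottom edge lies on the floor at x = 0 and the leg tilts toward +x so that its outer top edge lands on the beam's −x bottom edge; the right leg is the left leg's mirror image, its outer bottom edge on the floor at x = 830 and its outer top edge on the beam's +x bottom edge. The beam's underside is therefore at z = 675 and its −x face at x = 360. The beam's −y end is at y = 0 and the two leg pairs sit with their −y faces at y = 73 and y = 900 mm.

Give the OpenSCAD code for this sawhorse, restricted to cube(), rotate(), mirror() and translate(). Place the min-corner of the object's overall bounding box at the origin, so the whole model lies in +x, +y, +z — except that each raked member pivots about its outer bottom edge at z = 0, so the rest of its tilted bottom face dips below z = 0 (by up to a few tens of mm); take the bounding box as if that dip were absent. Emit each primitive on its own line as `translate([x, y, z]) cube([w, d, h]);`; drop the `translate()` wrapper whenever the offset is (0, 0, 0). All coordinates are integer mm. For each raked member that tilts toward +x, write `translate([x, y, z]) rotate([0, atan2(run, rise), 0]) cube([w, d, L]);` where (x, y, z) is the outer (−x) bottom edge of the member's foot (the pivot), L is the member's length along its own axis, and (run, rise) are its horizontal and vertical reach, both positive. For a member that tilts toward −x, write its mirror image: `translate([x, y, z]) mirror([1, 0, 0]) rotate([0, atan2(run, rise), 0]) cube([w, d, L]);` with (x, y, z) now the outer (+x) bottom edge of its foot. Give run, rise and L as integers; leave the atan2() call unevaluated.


// leg length = √(360² + 675²) = 765
// right-leg outer foot x = 2·360 + 110 = 830
// beam min-corner = (360, 0, 675)
translate([360, 0, 675]) cube([110, 1007, 43]);
translate([0, 73, 0]) rotate([0, atan2(360, 675), 0]) cube([25, 34, 765]);
translate([830, 73, 0]) mirror([1, 0, 0]) rotate([0, atan2(360, 675), 0]) cube([25, 34, 765]);
translate([0, 900, 0]) rotate([0, atan2(360, 675), 0]) cube([25, 34, 765]);
translate([830, 900, 0]) mirror([1, 0, 0]) rotate([0, atan2(360, 675), 0]) cube([25, 34, 765]);


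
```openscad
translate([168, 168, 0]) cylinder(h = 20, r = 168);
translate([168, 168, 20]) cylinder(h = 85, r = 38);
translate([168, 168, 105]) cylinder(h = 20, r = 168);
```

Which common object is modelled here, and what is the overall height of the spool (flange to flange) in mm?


A spool. The overall height is 125 mm.

Three coaxial cylinders, large–small–large — a spool. Two 20 mm flanges and a 85 mm core give 20 + 85 + 20 = 125 mm.


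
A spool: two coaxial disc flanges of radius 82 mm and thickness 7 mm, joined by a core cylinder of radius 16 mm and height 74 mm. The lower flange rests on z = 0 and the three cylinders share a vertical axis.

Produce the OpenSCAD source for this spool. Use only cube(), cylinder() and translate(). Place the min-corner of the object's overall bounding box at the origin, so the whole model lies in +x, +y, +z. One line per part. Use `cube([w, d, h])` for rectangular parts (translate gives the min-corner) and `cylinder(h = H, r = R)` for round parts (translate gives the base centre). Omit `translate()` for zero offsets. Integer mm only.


translate([82, 82, 0]) cylinder(h = 7, r = 82);
translate([82, 82, 7]) cylinder(h = 74, r = 16);
translate([82, 82, 81]) cylinder(h = 7, r = 82);


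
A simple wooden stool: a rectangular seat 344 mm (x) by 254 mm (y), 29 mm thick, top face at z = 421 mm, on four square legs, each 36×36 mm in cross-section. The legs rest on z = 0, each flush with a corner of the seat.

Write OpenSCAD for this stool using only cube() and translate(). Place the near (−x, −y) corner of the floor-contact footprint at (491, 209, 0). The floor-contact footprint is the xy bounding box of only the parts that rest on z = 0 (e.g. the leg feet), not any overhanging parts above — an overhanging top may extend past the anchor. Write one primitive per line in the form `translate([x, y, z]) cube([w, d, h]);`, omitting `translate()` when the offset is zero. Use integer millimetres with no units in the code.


// leg_h = 421 - 29 = 392
translate([491, 209, 392]) cube([344, 254, 29]);
translate([491, 209, 0]) cube([36, 36, 392]);
translate([799, 209, 0]) cube([36, 36, 392]);
translate([491, 427, 0]) cube([36, 36, 392]);
translate([799, 427, 0]) cube([36, 36, 392]);


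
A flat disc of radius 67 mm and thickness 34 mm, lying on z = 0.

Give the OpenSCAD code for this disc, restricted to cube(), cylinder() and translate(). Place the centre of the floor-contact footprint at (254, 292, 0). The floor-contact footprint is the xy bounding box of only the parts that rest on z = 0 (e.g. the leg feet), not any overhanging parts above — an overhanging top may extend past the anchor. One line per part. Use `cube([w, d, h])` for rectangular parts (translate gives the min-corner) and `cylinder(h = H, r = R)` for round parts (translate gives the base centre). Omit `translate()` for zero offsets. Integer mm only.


translate([254, 292, 0]) cylinder(h = 34, r = 67);


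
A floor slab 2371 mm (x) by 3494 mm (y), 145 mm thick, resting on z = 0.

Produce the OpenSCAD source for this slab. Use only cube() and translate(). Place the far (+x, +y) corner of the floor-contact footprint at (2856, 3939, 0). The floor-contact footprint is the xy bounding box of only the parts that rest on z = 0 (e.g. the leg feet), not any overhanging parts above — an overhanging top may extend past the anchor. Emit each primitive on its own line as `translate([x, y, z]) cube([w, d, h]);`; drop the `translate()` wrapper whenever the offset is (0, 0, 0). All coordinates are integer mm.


translate([485, 445, 0]) cube([2371, 3494, 145]);


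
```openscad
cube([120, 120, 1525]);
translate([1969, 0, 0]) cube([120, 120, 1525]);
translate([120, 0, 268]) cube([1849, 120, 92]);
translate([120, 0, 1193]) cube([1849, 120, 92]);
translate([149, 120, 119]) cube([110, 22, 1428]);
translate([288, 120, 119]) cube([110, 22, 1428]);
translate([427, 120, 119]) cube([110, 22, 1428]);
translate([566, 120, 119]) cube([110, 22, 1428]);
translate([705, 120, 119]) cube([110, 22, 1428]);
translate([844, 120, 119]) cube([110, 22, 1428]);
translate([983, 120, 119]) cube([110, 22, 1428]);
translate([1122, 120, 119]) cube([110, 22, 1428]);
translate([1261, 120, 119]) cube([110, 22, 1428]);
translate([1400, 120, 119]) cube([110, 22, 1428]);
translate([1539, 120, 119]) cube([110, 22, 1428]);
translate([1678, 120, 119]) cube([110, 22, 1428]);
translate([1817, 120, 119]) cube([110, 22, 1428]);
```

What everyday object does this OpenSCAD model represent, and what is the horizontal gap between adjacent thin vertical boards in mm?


A fence section. The picket gap is 29 mm.

Two posts, two rails, 13 pickets — a fence section. Span 1849 mm holds 13 pickets of 110 mm with 14 equal gaps: ⌊(1849 − 13·110) / 14⌋ = 29 mm.


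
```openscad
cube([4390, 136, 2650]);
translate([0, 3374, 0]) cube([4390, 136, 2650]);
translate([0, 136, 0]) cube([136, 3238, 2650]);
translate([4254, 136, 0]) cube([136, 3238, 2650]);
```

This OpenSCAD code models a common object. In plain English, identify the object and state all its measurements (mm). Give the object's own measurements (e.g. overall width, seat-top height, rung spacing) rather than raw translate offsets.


The wall frame of a small rectangular building: four walls, each 2650 mm tall and 136 mm thick, enclosing a footprint 4390 mm (x) by 3510 mm (y) outside-to-outside, with no floor or roof. The front and back walls (the −y and +y sides) span the full width; the two side walls fit between them.


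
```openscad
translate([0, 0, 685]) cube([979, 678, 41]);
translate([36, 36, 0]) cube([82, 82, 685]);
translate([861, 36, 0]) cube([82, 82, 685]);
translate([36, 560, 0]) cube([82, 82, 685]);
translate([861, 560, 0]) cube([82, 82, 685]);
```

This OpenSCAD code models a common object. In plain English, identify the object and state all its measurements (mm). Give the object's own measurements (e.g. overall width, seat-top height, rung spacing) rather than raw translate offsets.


A rectangular dining table. The top is 979×678×41 mm with its upper surface at z = 726 mm. It stands on four 82×82 mm square legs, each inset 36 mm from the nearest pair of top edges, running from the floor to the underside of the top.


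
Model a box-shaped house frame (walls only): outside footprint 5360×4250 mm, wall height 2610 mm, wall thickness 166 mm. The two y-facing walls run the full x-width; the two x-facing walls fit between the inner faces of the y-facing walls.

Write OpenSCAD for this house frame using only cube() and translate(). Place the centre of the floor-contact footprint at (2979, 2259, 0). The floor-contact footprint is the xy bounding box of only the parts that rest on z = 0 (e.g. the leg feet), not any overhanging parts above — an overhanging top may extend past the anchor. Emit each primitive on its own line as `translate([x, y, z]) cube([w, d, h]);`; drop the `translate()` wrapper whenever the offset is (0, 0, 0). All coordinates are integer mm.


translate([299, 134, 0]) cube([5360, 166, 2610]);
translate([299, 4218, 0]) cube([5360, 166, 2610]);
translate([299, 300, 0]) cube([166, 3918, 2610]);
translate([5493, 300, 0]) cube([166, 3918, 2610]);


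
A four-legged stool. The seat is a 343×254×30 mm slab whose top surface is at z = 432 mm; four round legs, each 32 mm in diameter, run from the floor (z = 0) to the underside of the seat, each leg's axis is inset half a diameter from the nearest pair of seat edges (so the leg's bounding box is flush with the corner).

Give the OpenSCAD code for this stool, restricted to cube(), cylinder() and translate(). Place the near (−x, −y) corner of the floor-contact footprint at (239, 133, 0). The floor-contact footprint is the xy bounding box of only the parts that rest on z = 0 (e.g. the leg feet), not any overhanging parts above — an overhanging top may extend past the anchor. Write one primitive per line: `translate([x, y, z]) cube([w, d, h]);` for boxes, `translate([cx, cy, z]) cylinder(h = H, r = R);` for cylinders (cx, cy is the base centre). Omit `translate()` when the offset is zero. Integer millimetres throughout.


translate([239, 133, 402]) cube([343, 254, 30]);
translate([255, 149, 0]) cylinder(h = 402, r = 16);
translate([566, 149, 0]) cylinder(h = 402, r = 16);
translate([255, 371, 0]) cylinder(h = 402, r = 16);
translate([566, 371, 0]) cylinder(h = 402, r = 16);


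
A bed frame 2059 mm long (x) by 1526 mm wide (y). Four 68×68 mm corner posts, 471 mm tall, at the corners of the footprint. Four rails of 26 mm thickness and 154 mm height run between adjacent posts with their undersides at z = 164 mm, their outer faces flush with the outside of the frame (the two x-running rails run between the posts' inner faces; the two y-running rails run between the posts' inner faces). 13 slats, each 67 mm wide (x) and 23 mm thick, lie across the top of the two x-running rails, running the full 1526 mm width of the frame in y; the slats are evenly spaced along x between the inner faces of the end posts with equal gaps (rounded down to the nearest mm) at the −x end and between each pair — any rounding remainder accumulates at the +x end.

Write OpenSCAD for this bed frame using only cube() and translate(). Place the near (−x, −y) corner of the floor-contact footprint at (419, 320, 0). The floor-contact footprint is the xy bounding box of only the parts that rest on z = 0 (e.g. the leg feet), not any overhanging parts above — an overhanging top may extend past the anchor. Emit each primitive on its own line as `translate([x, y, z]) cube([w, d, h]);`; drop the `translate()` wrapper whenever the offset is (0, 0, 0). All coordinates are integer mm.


translate([419, 320, 0]) cube([68, 68, 471]);
translate([419, 1778, 0]) cube([68, 68, 471]);
translate([2410, 320, 0]) cube([68, 68, 471]);
translate([2410, 1778, 0]) cube([68, 68, 471]);
translate([487, 320, 164]) cube([1923, 26, 154]);
translate([487, 1820, 164]) cube([1923, 26, 154]);
translate([419, 388, 164]) cube([26, 1390, 154]);
translate([2452, 388, 164]) cube([26, 1390, 154]);
translate([562, 320, 318]) cube([67, 1526, 23]);
translate([704, 320, 318]) cube([67, 1526, 23]);
translate([846, 320, 318]) cube([67, 1526, 23]);
translate([988, 320, 318]) cube([67, 1526, 23]);
translate([1130, 320, 318]) cube([67, 1526, 23]);
translate([1272, 320, 318]) cube([67, 1526, 23]);
translate([1414, 320, 318]) cube([67, 1526, 23]);
translate([1556, 320, 318]) cube([67, 1526, 23]);
translate([1698, 320, 318]) cube([67, 1526, 23]);
translate([1840, 320, 318]) cube([67, 1526, 23]);
translate([1982, 320, 318]) cube([67, 1526, 23]);
translate([2124, 320, 318]) cube([67, 1526, 23]);
translate([2266, 320, 318]) cube([67, 1526, 23]);


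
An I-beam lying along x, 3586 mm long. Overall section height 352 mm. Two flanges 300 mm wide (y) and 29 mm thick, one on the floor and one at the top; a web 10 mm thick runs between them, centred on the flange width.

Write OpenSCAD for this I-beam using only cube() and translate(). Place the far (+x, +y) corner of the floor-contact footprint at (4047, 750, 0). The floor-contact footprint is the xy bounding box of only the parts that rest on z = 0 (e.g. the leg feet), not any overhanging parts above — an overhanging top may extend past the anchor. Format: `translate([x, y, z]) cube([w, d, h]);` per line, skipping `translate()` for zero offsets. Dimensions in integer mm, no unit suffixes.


translate([461, 450, 0]) cube([3586, 300, 29]);
translate([461, 595, 29]) cube([3586, 10, 294]);
translate([461, 450, 323]) cube([3586, 300, 29]);


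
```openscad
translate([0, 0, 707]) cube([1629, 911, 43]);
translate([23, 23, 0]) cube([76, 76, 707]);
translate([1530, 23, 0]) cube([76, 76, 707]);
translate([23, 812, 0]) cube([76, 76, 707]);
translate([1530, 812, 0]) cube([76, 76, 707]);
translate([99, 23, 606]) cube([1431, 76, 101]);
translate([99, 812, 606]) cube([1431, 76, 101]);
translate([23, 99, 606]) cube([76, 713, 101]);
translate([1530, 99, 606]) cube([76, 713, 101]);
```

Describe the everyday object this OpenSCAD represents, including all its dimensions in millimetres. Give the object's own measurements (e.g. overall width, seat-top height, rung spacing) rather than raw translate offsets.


A table: top 1629 mm (x) × 911 mm (y), 43 mm thick, upper face at z = 750 mm, on four 76×76 mm square legs, each inset 23 mm from the nearest pair of top edges from z = 0 to the bottom of the top. Four apron rails, 76 mm thick and 101 mm tall, run between adjacent legs with their top edges flush with the underside of the top and their outer faces flush with the legs' outer faces.
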